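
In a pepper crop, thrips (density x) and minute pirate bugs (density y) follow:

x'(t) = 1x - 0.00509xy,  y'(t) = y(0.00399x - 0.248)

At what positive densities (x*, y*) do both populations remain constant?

Set dy/dt = 0 with y > 0: 0.00399x - 0.248 = 0, so x* = 0.248/0.00399 = 62.2.
Set dx/dt = 0 with x > 0: 1 - 0.00509y = 0, so y* = 1/0.00509 = 196.

x* ≈ 62.2, y* ≈ 196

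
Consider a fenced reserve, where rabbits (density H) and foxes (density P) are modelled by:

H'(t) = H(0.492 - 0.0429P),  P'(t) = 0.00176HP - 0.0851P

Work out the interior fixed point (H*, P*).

H* ≈ 48.4, P* ≈ 11.5

Set dP/dt = 0 with P > 0: 0.00176H - 0.0851 = 0, so H* = 0.0851/0.00176 = 48.4.
Set dH/dt = 0 with H > 0: 0.492 - 0.0429P = 0, so P* = 0.492/0.0429 = 11.5.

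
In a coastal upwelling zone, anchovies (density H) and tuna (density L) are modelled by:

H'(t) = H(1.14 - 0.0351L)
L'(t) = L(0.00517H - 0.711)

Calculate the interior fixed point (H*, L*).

H* ≈ 138, L* ≈ 32.5

Set dL/dt = 0 with L > 0: 0.00517H - 0.711 = 0, so H* = 0.711/0.00517 = 138.
Set dH/dt = 0 with H > 0: 1.14 - 0.0351L = 0, so L* = 1.14/0.0351 = 32.5.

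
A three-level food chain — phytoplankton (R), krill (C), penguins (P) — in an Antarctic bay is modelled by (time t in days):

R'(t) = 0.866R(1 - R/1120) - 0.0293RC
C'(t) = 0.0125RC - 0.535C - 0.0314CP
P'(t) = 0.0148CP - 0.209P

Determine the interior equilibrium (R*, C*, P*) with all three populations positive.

From dP/dt = 0: 0.0148C* = 0.209, so C* = 14.1.
From dR/dt = 0: 0.866(1 - R*/1120) = 0.0293·14.1, giving R* = 1120·(1 - 0.478) = 585.
From dC/dt = 0: 0.0125·585 - 0.535 = 0.0314P*, so P* = 6.78/0.0314 = 216.

R* ≈ 585, C* ≈ 14.1, P* ≈ 216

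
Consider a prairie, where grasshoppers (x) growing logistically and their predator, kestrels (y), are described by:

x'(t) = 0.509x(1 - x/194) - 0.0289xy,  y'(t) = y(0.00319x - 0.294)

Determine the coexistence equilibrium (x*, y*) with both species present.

x* ≈ 92.2, y* ≈ 9.25

From dy/dt = 0 with y > 0: 0.00319x* = 0.294, so x* = 92.2.
Substitute into dx/dt = 0: 0.509(1 - 92.2/194) = 0.0289y*.
The bracket is 0.525, giving y* = 0.267/0.0289 = 9.25.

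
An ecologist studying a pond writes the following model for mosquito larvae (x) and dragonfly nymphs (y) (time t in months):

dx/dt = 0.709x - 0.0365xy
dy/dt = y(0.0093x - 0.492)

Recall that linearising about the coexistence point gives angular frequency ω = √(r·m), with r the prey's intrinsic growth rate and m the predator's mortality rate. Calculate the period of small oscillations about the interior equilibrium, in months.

Here r = 0.709 and m = 0.492, so r·m = 0.349.
ω = √0.349 = 0.591 per month, hence T = 2π/ω ≈ 10.6 months.

T ≈ 10.6 months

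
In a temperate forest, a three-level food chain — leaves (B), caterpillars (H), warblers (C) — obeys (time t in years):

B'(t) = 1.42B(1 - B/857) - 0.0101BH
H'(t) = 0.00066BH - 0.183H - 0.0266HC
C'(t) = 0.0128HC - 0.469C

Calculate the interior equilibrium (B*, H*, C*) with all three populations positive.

B* ≈ 634, H* ≈ 36.6, C* ≈ 8.84

From dC/dt = 0: 0.0128H* = 0.469, so H* = 36.6.
From dB/dt = 0: 1.42(1 - B*/857) = 0.0101·36.6, giving B* = 857·(1 - 0.261) = 634.
From dH/dt = 0: 0.00066·634 - 0.183 = 0.0266C*, so C* = 0.235/0.0266 = 8.84.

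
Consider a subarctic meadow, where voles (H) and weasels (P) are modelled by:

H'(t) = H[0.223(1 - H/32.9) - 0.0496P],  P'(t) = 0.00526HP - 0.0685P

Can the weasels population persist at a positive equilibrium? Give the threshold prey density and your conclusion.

Threshold H = 13; K > 13, so yes, the predator persists.

The predator equation gives dP/dt > 0 only when H > 0.0685/0.00526 = 13.
Without the predator, H → K = 32.9. Since 32.9 > 13, the predator can invade and persist.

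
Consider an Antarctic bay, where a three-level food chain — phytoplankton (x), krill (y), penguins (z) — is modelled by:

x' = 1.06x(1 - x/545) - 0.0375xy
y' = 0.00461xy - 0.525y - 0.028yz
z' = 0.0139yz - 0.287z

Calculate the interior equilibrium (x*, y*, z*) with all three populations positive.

x* ≈ 147, y* ≈ 20.6, z* ≈ 5.44

From dz/dt = 0: 0.0139y* = 0.287, so y* = 20.6.
From dx/dt = 0: 1.06(1 - x*/545) = 0.0375·20.6, giving x* = 545·(1 - 0.73) = 147.
From dy/dt = 0: 0.00461·147 - 0.525 = 0.028z*, so z* = 0.152/0.028 = 5.44.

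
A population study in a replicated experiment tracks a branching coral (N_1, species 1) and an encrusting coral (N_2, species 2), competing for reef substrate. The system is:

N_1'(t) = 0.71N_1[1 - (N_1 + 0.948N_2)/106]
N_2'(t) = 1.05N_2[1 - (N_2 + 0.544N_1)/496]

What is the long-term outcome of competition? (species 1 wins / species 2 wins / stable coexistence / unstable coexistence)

Compare the nullcline intercepts: K1/α12 = 106/0.948 = 112 < K2 = 496; K2/α21 = 496/0.544 = 912 > K1 = 106.
Since the inequalities point opposite ways, species 2 can invade but species 1 cannot.

species 2 excludes species 1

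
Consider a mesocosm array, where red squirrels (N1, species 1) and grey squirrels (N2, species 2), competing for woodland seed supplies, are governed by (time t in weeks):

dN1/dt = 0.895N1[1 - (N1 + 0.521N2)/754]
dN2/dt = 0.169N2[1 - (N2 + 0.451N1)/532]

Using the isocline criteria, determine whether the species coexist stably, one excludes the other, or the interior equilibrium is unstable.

Compare the nullcline intercepts: K1/α12 = 754/0.521 = 1450 > K2 = 532; K2/α21 = 532/0.451 = 1180 > K1 = 754.
Since both inequalities hold, each species can invade when rare, so the interior equilibrium is stable.

stable coexistence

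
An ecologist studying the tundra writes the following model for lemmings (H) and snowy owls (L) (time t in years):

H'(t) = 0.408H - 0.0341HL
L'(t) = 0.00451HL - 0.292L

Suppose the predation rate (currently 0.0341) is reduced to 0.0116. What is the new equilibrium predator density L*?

L* ≈ 35.2

At the interior fixed point, setting dH/dt = 0 with H > 0 fixes L* = (prey growth rate)/(HL coefficient) — independent of the other coefficients.
With the change, L* = 0.408/0.0116 = 35.2; it rises from 12.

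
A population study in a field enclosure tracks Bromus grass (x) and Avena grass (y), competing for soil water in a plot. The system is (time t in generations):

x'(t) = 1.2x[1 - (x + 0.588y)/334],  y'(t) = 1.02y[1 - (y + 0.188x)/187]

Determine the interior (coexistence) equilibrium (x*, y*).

x* ≈ 252, y* ≈ 140

Setting both brackets to zero gives the nullclines x + 0.588y = 334 and 0.188x + y = 187.
Substituting y = 187 - 0.188x into the first: x(1 - 0.588·0.188) = 334 - 0.588·187.
So x* = 224/0.889 = 252, and then y* = 187 - 0.188·252 = 140.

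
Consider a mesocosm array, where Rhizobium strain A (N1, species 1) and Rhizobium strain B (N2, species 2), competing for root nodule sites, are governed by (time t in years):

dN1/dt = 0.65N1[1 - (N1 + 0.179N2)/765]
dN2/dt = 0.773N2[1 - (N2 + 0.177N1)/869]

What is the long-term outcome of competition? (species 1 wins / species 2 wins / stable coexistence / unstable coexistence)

Compare the nullcline intercepts: K1/α12 = 765/0.179 = 4270 > K2 = 869; K2/α21 = 869/0.177 = 4910 > K1 = 765.
Since both inequalities hold, each species can invade when rare, so the interior equilibrium is stable.

stable coexistence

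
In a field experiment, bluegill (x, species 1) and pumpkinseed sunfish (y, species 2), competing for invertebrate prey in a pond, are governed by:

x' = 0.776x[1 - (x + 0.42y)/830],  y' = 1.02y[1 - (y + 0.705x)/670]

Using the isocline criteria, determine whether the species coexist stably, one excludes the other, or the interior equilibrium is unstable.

stable coexistence

Compare the nullcline intercepts: K1/α12 = 830/0.42 = 1980 > K2 = 670; K2/α21 = 670/0.705 = 950 > K1 = 830.
Since both inequalities hold, each species can invade when rare, so the interior equilibrium is stable.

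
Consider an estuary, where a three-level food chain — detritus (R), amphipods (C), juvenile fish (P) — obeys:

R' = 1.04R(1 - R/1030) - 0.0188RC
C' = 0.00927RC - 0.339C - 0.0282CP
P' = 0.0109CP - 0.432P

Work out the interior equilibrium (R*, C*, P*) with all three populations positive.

From dP/dt = 0: 0.0109C* = 0.432, so C* = 39.6.
From dR/dt = 0: 1.04(1 - R*/1030) = 0.0188·39.6, giving R* = 1030·(1 - 0.716) = 292.
From dC/dt = 0: 0.00927·292 - 0.339 = 0.0282P*, so P* = 2.37/0.0282 = 84.

R* ≈ 292, C* ≈ 39.6, P* ≈ 84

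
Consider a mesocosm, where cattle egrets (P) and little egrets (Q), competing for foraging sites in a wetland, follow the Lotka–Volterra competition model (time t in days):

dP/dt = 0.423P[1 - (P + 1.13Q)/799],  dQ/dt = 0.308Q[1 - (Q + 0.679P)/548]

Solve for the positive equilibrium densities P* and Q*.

P* ≈ 772, Q* ≈ 23.5

Setting both brackets to zero gives the nullclines P + 1.13Q = 799 and 0.679P + Q = 548.
Substituting Q = 548 - 0.679P into the first: P(1 - 1.13·0.679) = 799 - 1.13·548.
So P* = 180/0.233 = 772, and then Q* = 548 - 0.679·772 = 23.5.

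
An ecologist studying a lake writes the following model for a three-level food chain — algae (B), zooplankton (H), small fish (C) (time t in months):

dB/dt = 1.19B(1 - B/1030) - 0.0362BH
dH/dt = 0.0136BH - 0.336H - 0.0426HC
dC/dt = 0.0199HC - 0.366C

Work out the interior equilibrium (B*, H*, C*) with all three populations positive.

From dC/dt = 0: 0.0199H* = 0.366, so H* = 18.4.
From dB/dt = 0: 1.19(1 - B*/1030) = 0.0362·18.4, giving B* = 1030·(1 - 0.559) = 454.
From dH/dt = 0: 0.0136·454 - 0.336 = 0.0426C*, so C* = 5.83/0.0426 = 137.

B* ≈ 454, H* ≈ 18.4, C* ≈ 137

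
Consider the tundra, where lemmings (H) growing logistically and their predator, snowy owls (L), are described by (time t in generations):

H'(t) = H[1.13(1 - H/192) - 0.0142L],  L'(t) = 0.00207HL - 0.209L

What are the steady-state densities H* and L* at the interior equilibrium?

From dL/dt = 0 with L > 0: 0.00207H* = 0.209, so H* = 101.
Substitute into dH/dt = 0: 1.13(1 - 101/192) = 0.0142L*.
The bracket is 0.474, giving L* = 0.536/0.0142 = 37.7.

H* ≈ 101, L* ≈ 37.7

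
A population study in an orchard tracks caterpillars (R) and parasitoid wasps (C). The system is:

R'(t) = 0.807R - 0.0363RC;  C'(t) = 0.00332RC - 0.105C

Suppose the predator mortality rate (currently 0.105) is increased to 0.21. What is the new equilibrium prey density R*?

R* ≈ 63.3

At the interior fixed point, setting dC/dt = 0 with C > 0 fixes R* = (predator death rate)/(RC coefficient) — independent of the other coefficients.
With the change, R* = 0.21/0.00332 = 63.3; it rises from 31.6.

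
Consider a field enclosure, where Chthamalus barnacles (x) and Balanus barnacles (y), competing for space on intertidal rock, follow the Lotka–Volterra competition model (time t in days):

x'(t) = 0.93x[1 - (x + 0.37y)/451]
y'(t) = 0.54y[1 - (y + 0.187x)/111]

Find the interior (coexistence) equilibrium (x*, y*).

x* ≈ 440, y* ≈ 28.6

Setting both brackets to zero gives the nullclines x + 0.37y = 451 and 0.187x + y = 111.
Substituting y = 111 - 0.187x into the first: x(1 - 0.37·0.187) = 451 - 0.37·111.
So x* = 410/0.931 = 440, and then y* = 111 - 0.187·440 = 28.6.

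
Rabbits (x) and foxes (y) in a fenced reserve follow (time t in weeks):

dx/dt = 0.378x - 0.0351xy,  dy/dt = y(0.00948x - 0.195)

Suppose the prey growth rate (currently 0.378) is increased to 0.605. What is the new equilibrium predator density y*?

y* ≈ 17.2

At the interior fixed point, setting dx/dt = 0 with x > 0 fixes y* = (prey growth rate)/(xy coefficient) — independent of the other coefficients.
With the change, y* = 0.605/0.0351 = 17.2; it rises from 10.8.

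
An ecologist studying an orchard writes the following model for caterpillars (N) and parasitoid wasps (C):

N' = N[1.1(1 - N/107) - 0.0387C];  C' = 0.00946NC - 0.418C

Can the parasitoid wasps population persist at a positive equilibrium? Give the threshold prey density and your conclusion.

Threshold N = 44.2; K > 44.2, so yes, the predator persists.

The predator equation gives dC/dt > 0 only when N > 0.418/0.00946 = 44.2.
Without the predator, N → K = 107. Since 107 > 44.2, the predator can invade and persist.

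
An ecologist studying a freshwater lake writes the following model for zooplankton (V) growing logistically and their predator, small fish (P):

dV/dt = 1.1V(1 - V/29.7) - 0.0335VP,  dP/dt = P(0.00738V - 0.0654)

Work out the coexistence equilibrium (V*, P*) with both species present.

From dP/dt = 0 with P > 0: 0.00738V* = 0.0654, so V* = 8.86.
Substitute into dV/dt = 0: 1.1(1 - 8.86/29.7) = 0.0335P*.
The bracket is 0.702, giving P* = 0.772/0.0335 = 23.

V* ≈ 8.86, P* ≈ 23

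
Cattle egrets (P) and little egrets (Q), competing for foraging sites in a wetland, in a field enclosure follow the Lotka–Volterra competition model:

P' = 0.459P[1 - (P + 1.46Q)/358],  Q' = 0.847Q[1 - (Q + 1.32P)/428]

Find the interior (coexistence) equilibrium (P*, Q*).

P* ≈ 288, Q* ≈ 48.1

Setting both brackets to zero gives the nullclines P + 1.46Q = 358 and 1.32P + Q = 428.
Substituting Q = 428 - 1.32P into the first: P(1 - 1.46·1.32) = 358 - 1.46·428.
So P* = -267/-0.927 = 288, and then Q* = 428 - 1.32·288 = 48.1.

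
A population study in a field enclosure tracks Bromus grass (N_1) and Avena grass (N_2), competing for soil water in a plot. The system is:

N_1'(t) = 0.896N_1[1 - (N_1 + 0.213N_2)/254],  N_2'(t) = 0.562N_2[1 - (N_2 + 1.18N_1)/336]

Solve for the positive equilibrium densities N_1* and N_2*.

N_1* ≈ 244, N_2* ≈ 48.5

Setting both brackets to zero gives the nullclines N_1 + 0.213N_2 = 254 and 1.18N_1 + N_2 = 336.
Substituting N_2 = 336 - 1.18N_1 into the first: N_1(1 - 0.213·1.18) = 254 - 0.213·336.
So N_1* = 182/0.749 = 244, and then N_2* = 336 - 1.18·244 = 48.5.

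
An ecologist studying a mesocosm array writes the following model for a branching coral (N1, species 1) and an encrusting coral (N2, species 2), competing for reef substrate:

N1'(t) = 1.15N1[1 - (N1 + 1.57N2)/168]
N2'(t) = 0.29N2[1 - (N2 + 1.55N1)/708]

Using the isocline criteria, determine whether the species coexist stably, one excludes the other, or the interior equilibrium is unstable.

species 2 excludes species 1

Compare the nullcline intercepts: K1/α12 = 168/1.57 = 107 < K2 = 708; K2/α21 = 708/1.55 = 457 > K1 = 168.
Since the inequalities point opposite ways, species 2 can invade but species 1 cannot.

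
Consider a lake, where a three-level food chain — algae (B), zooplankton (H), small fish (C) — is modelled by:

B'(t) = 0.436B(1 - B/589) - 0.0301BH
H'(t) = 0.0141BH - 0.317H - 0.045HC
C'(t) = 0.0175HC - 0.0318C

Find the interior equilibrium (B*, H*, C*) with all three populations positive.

B* ≈ 515, H* ≈ 1.82, C* ≈ 154

From dC/dt = 0: 0.0175H* = 0.0318, so H* = 1.82.
From dB/dt = 0: 0.436(1 - B*/589) = 0.0301·1.82, giving B* = 589·(1 - 0.125) = 515.
From dH/dt = 0: 0.0141·515 - 0.317 = 0.045C*, so C* = 6.95/0.045 = 154.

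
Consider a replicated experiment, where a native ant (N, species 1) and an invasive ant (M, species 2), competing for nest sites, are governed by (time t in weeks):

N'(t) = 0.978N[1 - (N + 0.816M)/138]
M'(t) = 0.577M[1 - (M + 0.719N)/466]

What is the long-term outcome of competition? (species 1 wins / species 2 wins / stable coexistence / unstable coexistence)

Compare the nullcline intercepts: K1/α12 = 138/0.816 = 169 < K2 = 466; K2/α21 = 466/0.719 = 648 > K1 = 138.
Since the inequalities point opposite ways, species 2 can invade but species 1 cannot.

species 2 excludes species 1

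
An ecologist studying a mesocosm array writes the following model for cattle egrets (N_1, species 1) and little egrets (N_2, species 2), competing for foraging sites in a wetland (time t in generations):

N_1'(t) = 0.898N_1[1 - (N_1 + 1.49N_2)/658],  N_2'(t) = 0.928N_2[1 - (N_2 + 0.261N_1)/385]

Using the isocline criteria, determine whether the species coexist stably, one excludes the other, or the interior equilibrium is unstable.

Compare the nullcline intercepts: K1/α12 = 658/1.49 = 442 > K2 = 385; K2/α21 = 385/0.261 = 1480 > K1 = 658.
Since both inequalities hold, each species can invade when rare, so the interior equilibrium is stable.

stable coexistence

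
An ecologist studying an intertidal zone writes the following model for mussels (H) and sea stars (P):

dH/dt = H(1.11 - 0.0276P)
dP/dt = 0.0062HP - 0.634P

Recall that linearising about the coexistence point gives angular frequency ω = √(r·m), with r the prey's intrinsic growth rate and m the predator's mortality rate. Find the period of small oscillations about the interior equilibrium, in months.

Here r = 1.11 and m = 0.634, so r·m = 0.704.
ω = √0.704 = 0.839 per month, hence T = 2π/ω ≈ 7.49 months.

T ≈ 7.49 months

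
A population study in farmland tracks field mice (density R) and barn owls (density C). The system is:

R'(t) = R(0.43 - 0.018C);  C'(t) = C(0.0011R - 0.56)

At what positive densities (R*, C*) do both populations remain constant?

Set dC/dt = 0 with C > 0: 0.0011R - 0.56 = 0, so R* = 0.56/0.0011 = 509.
Set dR/dt = 0 with R > 0: 0.43 - 0.018C = 0, so C* = 0.43/0.018 = 23.9.

R* ≈ 509, C* ≈ 23.9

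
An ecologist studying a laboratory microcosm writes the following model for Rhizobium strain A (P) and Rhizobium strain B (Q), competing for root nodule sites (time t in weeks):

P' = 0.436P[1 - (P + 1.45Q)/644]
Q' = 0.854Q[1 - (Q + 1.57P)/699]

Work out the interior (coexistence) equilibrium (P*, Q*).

Setting both brackets to zero gives the nullclines P + 1.45Q = 644 and 1.57P + Q = 699.
Substituting Q = 699 - 1.57P into the first: P(1 - 1.45·1.57) = 644 - 1.45·699.
So P* = -370/-1.28 = 290, and then Q* = 699 - 1.57·290 = 244.

P* ≈ 290, Q* ≈ 244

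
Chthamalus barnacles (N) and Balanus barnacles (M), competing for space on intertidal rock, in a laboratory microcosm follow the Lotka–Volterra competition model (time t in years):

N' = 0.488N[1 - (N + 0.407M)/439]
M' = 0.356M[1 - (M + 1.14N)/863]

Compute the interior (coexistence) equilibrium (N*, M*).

N* ≈ 164, M* ≈ 676

Setting both brackets to zero gives the nullclines N + 0.407M = 439 and 1.14N + M = 863.
Substituting M = 863 - 1.14N into the first: N(1 - 0.407·1.14) = 439 - 0.407·863.
So N* = 87.8/0.536 = 164, and then M* = 863 - 1.14·164 = 676.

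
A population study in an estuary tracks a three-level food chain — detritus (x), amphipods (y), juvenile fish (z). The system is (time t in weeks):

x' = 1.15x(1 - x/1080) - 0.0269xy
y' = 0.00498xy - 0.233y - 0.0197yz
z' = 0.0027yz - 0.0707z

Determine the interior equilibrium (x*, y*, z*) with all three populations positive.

From dz/dt = 0: 0.0027y* = 0.0707, so y* = 26.2.
From dx/dt = 0: 1.15(1 - x*/1080) = 0.0269·26.2, giving x* = 1080·(1 - 0.613) = 418.
From dy/dt = 0: 0.00498·418 - 0.233 = 0.0197z*, so z* = 1.85/0.0197 = 94.

x* ≈ 418, y* ≈ 26.2, z* ≈ 94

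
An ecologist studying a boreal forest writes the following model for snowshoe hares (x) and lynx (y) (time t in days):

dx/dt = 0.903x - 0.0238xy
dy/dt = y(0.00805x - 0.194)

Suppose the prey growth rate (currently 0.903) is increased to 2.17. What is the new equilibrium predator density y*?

y* ≈ 91.2

At the interior fixed point, setting dx/dt = 0 with x > 0 fixes y* = (prey growth rate)/(xy coefficient) — independent of the other coefficients.
With the change, y* = 2.17/0.0238 = 91.2; it rises from 37.9.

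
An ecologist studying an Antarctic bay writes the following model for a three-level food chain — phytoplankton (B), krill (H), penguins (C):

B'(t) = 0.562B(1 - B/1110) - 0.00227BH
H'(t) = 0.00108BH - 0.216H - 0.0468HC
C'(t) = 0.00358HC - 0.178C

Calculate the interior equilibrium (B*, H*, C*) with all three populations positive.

B* ≈ 887, H* ≈ 49.7, C* ≈ 15.9

From dC/dt = 0: 0.00358H* = 0.178, so H* = 49.7.
From dB/dt = 0: 0.562(1 - B*/1110) = 0.00227·49.7, giving B* = 1110·(1 - 0.201) = 887.
From dH/dt = 0: 0.00108·887 - 0.216 = 0.0468C*, so C* = 0.742/0.0468 = 15.9.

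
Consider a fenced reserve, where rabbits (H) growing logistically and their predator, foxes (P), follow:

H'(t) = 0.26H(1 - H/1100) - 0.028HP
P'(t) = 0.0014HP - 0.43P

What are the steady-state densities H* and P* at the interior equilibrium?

H* ≈ 307, P* ≈ 6.69

From dP/dt = 0 with P > 0: 0.0014H* = 0.43, so H* = 307.
Substitute into dH/dt = 0: 0.26(1 - 307/1100) = 0.028P*.
The bracket is 0.721, giving P* = 0.187/0.028 = 6.69.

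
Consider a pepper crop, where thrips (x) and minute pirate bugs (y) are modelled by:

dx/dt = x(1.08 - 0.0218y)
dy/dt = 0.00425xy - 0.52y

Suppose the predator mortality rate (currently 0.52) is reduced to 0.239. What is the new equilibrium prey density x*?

x* ≈ 56.2

At the interior fixed point, setting dy/dt = 0 with y > 0 fixes x* = (predator death rate)/(xy coefficient) — independent of the other coefficients.
With the change, x* = 0.239/0.00425 = 56.2; it falls from 122.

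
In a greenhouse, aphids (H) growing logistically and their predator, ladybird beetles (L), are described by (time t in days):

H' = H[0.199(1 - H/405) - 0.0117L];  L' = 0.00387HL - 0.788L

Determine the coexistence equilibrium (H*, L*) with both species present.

From dL/dt = 0 with L > 0: 0.00387H* = 0.788, so H* = 204.
Substitute into dH/dt = 0: 0.199(1 - 204/405) = 0.0117L*.
The bracket is 0.497, giving L* = 0.099/0.0117 = 8.46.

H* ≈ 204, L* ≈ 8.46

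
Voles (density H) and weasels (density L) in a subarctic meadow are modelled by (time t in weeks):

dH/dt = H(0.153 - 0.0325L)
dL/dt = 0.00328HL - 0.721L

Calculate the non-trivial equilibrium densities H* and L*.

Set dL/dt = 0 with L > 0: 0.00328H - 0.721 = 0, so H* = 0.721/0.00328 = 220.
Set dH/dt = 0 with H > 0: 0.153 - 0.0325L = 0, so L* = 0.153/0.0325 = 4.71.

H* ≈ 220, L* ≈ 4.71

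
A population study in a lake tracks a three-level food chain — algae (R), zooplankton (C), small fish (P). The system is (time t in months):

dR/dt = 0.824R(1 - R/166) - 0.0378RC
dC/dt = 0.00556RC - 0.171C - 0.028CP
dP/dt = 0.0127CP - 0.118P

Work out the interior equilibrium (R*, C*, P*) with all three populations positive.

R* ≈ 95.2, C* ≈ 9.29, P* ≈ 12.8

From dP/dt = 0: 0.0127C* = 0.118, so C* = 9.29.
From dR/dt = 0: 0.824(1 - R*/166) = 0.0378·9.29, giving R* = 166·(1 - 0.426) = 95.2.
From dC/dt = 0: 0.00556·95.2 - 0.171 = 0.028P*, so P* = 0.359/0.028 = 12.8.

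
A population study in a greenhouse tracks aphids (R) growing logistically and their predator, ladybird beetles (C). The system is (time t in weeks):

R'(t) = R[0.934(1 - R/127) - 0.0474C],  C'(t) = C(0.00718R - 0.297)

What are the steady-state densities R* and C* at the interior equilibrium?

From dC/dt = 0 with C > 0: 0.00718R* = 0.297, so R* = 41.4.
Substitute into dR/dt = 0: 0.934(1 - 41.4/127) = 0.0474C*.
The bracket is 0.674, giving C* = 0.63/0.0474 = 13.3.

R* ≈ 41.4, C* ≈ 13.3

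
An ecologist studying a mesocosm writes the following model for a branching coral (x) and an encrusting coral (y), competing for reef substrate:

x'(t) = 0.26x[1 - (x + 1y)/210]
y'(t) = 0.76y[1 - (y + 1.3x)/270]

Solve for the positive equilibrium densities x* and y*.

Setting both brackets to zero gives the nullclines x + 1y = 210 and 1.3x + y = 270.
Substituting y = 270 - 1.3x into the first: x(1 - 1·1.3) = 210 - 1·270.
So x* = -60/-0.3 = 200, and then y* = 270 - 1.3·200 = 10.

x* ≈ 200, y* ≈ 10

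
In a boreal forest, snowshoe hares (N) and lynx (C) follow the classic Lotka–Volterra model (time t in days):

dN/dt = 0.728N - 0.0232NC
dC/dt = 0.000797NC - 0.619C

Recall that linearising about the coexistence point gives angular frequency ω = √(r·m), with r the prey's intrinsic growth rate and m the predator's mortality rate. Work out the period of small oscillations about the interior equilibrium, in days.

T ≈ 9.36 days

Here r = 0.728 and m = 0.619, so r·m = 0.451.
ω = √0.451 = 0.671 per day, hence T = 2π/ω ≈ 9.36 days.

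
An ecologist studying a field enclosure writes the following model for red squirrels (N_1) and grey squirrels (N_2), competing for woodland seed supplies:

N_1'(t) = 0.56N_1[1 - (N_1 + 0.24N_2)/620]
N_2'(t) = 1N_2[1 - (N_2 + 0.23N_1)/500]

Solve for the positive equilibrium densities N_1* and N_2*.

N_1* ≈ 529, N_2* ≈ 378

Setting both brackets to zero gives the nullclines N_1 + 0.24N_2 = 620 and 0.23N_1 + N_2 = 500.
Substituting N_2 = 500 - 0.23N_1 into the first: N_1(1 - 0.24·0.23) = 620 - 0.24·500.
So N_1* = 500/0.945 = 529, and then N_2* = 500 - 0.23·529 = 378.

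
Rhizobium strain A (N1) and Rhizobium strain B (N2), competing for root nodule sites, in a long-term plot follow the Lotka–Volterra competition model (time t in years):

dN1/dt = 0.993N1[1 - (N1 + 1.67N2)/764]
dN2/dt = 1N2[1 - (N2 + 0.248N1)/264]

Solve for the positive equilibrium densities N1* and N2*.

N1* ≈ 552, N2* ≈ 127

Setting both brackets to zero gives the nullclines N1 + 1.67N2 = 764 and 0.248N1 + N2 = 264.
Substituting N2 = 264 - 0.248N1 into the first: N1(1 - 1.67·0.248) = 764 - 1.67·264.
So N1* = 323/0.586 = 552, and then N2* = 264 - 0.248·552 = 127.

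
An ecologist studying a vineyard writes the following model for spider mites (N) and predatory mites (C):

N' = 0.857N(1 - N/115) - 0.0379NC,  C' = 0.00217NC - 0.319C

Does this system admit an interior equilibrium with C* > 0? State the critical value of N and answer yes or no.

Threshold N = 147; K < 147, so no, the predator goes extinct.

The predator equation gives dC/dt > 0 only when N > 0.319/0.00217 = 147.
Without the predator, N → K = 115. Since 115 < 147, the predator cannot invade.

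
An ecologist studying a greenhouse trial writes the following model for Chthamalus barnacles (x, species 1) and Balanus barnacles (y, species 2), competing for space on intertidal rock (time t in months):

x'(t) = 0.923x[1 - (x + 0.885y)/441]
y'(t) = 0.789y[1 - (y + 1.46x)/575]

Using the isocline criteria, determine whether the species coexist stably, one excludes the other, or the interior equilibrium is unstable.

unstable coexistence (outcome depends on initial conditions)

Compare the nullcline intercepts: K1/α12 = 441/0.885 = 498 < K2 = 575; K2/α21 = 575/1.46 = 394 < K1 = 441.
Since both are reversed, neither can invade when rare; the interior point is a saddle.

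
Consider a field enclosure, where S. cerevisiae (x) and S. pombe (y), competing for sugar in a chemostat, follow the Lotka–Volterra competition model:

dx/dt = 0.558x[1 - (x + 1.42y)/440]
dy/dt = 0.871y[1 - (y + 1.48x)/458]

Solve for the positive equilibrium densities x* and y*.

x* ≈ 191, y* ≈ 175

Setting both brackets to zero gives the nullclines x + 1.42y = 440 and 1.48x + y = 458.
Substituting y = 458 - 1.48x into the first: x(1 - 1.42·1.48) = 440 - 1.42·458.
So x* = -210/-1.1 = 191, and then y* = 458 - 1.48·191 = 175.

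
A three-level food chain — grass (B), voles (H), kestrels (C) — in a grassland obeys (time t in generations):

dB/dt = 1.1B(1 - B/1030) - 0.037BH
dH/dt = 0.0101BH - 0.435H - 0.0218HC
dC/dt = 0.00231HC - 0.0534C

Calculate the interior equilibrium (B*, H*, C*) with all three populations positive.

From dC/dt = 0: 0.00231H* = 0.0534, so H* = 23.1.
From dB/dt = 0: 1.1(1 - B*/1030) = 0.037·23.1, giving B* = 1030·(1 - 0.778) = 229.
From dH/dt = 0: 0.0101·229 - 0.435 = 0.0218C*, so C* = 1.88/0.0218 = 86.2.

B* ≈ 229, H* ≈ 23.1, C* ≈ 86.2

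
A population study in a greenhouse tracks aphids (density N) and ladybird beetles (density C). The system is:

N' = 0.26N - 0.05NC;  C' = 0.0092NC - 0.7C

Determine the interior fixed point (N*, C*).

N* ≈ 76.1, C* ≈ 5.2

Set dC/dt = 0 with C > 0: 0.0092N - 0.7 = 0, so N* = 0.7/0.0092 = 76.1.
Set dN/dt = 0 with N > 0: 0.26 - 0.05C = 0, so C* = 0.26/0.05 = 5.2.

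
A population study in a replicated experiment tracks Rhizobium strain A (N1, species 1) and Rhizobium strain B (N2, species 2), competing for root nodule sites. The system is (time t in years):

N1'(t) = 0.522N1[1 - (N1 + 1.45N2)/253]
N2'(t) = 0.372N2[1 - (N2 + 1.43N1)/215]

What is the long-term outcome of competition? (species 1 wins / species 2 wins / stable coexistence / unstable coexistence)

unstable coexistence (outcome depends on initial conditions)

Compare the nullcline intercepts: K1/α12 = 253/1.45 = 174 < K2 = 215; K2/α21 = 215/1.43 = 150 < K1 = 253.
Since both are reversed, neither can invade when rare; the interior point is a saddle.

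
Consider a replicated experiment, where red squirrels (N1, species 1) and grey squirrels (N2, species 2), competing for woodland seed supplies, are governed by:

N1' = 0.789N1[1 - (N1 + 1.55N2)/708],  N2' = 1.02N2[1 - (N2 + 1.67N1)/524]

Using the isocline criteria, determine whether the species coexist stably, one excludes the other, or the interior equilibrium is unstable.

unstable coexistence (outcome depends on initial conditions)

Compare the nullcline intercepts: K1/α12 = 708/1.55 = 457 < K2 = 524; K2/α21 = 524/1.67 = 314 < K1 = 708.
Since both are reversed, neither can invade when rare; the interior point is a saddle.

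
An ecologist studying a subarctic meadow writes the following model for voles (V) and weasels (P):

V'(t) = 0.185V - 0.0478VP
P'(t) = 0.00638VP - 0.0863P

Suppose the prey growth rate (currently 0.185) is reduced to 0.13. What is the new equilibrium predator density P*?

P* ≈ 2.72

At the interior fixed point, setting dV/dt = 0 with V > 0 fixes P* = (prey growth rate)/(VP coefficient) — independent of the other coefficients.
With the change, P* = 0.13/0.0478 = 2.72; it falls from 3.87.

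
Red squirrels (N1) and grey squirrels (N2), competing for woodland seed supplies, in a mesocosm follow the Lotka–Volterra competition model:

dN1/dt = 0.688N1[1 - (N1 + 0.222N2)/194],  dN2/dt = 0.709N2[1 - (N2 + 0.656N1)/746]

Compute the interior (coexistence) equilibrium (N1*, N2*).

N1* ≈ 33.2, N2* ≈ 724

Setting both brackets to zero gives the nullclines N1 + 0.222N2 = 194 and 0.656N1 + N2 = 746.
Substituting N2 = 746 - 0.656N1 into the first: N1(1 - 0.222·0.656) = 194 - 0.222·746.
So N1* = 28.4/0.854 = 33.2, and then N2* = 746 - 0.656·33.2 = 724.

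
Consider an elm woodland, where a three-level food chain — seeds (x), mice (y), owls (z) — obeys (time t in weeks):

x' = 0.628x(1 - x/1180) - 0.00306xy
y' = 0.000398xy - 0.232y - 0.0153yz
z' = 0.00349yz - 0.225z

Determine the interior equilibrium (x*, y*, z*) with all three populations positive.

From dz/dt = 0: 0.00349y* = 0.225, so y* = 64.5.
From dx/dt = 0: 0.628(1 - x*/1180) = 0.00306·64.5, giving x* = 1180·(1 - 0.314) = 809.
From dy/dt = 0: 0.000398·809 - 0.232 = 0.0153z*, so z* = 0.0901/0.0153 = 5.89.

x* ≈ 809, y* ≈ 64.5, z* ≈ 5.89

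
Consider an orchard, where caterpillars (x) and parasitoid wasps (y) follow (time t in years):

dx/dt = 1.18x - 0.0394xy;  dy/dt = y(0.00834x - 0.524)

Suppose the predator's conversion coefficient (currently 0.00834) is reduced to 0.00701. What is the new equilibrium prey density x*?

At the interior fixed point, setting dy/dt = 0 with y > 0 fixes x* = (predator death rate)/(xy coefficient) — independent of the other coefficients.
With the change, x* = 0.524/0.00701 = 74.8; it rises from 62.8.

x* ≈ 74.8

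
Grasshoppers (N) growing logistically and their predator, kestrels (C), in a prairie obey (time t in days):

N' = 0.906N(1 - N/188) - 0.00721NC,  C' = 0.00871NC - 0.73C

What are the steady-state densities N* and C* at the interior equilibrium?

From dC/dt = 0 with C > 0: 0.00871N* = 0.73, so N* = 83.8.
Substitute into dN/dt = 0: 0.906(1 - 83.8/188) = 0.00721C*.
The bracket is 0.554, giving C* = 0.502/0.00721 = 69.6.

N* ≈ 83.8, C* ≈ 69.6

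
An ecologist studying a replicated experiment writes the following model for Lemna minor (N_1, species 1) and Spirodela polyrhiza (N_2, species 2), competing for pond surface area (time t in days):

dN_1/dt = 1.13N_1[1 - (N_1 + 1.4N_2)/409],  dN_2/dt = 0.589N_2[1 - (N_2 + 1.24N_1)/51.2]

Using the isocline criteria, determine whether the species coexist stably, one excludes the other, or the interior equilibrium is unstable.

species 1 excludes species 2

Compare the nullcline intercepts: K1/α12 = 409/1.4 = 292 > K2 = 51.2; K2/α21 = 51.2/1.24 = 41.3 < K1 = 409.
Since the inequalities point opposite ways, species 1 can invade but species 2 cannot.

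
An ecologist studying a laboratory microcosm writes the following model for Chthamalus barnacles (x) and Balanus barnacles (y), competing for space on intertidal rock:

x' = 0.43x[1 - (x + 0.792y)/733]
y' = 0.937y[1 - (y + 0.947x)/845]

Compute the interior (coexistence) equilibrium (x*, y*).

x* ≈ 255, y* ≈ 603

Setting both brackets to zero gives the nullclines x + 0.792y = 733 and 0.947x + y = 845.
Substituting y = 845 - 0.947x into the first: x(1 - 0.792·0.947) = 733 - 0.792·845.
So x* = 63.8/0.25 = 255, and then y* = 845 - 0.947·255 = 603.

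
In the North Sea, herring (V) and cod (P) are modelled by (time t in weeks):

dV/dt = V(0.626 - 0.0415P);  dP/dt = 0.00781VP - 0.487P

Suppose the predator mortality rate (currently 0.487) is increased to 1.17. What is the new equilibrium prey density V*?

At the interior fixed point, setting dP/dt = 0 with P > 0 fixes V* = (predator death rate)/(VP coefficient) — independent of the other coefficients.
With the change, V* = 1.17/0.00781 = 150; it rises from 62.4.

V* ≈ 150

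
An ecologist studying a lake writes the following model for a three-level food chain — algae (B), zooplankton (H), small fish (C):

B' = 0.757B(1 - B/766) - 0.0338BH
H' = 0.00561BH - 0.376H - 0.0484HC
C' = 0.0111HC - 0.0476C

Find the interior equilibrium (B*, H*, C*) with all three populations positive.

From dC/dt = 0: 0.0111H* = 0.0476, so H* = 4.29.
From dB/dt = 0: 0.757(1 - B*/766) = 0.0338·4.29, giving B* = 766·(1 - 0.191) = 619.
From dH/dt = 0: 0.00561·619 - 0.376 = 0.0484C*, so C* = 3.1/0.0484 = 64.

B* ≈ 619, H* ≈ 4.29, C* ≈ 64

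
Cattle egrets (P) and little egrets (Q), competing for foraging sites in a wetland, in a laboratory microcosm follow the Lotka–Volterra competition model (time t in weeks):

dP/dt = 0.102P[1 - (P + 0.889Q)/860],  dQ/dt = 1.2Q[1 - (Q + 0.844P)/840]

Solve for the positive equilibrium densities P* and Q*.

P* ≈ 454, Q* ≈ 457

Setting both brackets to zero gives the nullclines P + 0.889Q = 860 and 0.844P + Q = 840.
Substituting Q = 840 - 0.844P into the first: P(1 - 0.889·0.844) = 860 - 0.889·840.
So P* = 113/0.25 = 454, and then Q* = 840 - 0.844·454 = 457.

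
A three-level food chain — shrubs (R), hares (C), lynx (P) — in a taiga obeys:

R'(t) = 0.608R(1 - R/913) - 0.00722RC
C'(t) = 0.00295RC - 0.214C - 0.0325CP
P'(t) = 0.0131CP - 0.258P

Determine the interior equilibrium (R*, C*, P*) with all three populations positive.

From dP/dt = 0: 0.0131C* = 0.258, so C* = 19.7.
From dR/dt = 0: 0.608(1 - R*/913) = 0.00722·19.7, giving R* = 913·(1 - 0.234) = 699.
From dC/dt = 0: 0.00295·699 - 0.214 = 0.0325P*, so P* = 1.85/0.0325 = 56.9.

R* ≈ 699, C* ≈ 19.7, P* ≈ 56.9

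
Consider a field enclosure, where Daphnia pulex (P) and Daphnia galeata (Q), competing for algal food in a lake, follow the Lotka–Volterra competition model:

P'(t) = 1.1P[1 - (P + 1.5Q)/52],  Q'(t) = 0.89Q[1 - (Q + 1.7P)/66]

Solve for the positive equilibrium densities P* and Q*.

P* ≈ 30.3, Q* ≈ 14.5

Setting both brackets to zero gives the nullclines P + 1.5Q = 52 and 1.7P + Q = 66.
Substituting Q = 66 - 1.7P into the first: P(1 - 1.5·1.7) = 52 - 1.5·66.
So P* = -47/-1.55 = 30.3, and then Q* = 66 - 1.7·30.3 = 14.5.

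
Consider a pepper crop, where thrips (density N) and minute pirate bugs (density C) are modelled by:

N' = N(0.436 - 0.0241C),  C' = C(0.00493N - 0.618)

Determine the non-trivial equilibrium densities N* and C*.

Set dC/dt = 0 with C > 0: 0.00493N - 0.618 = 0, so N* = 0.618/0.00493 = 125.
Set dN/dt = 0 with N > 0: 0.436 - 0.0241C = 0, so C* = 0.436/0.0241 = 18.1.

N* ≈ 125, C* ≈ 18.1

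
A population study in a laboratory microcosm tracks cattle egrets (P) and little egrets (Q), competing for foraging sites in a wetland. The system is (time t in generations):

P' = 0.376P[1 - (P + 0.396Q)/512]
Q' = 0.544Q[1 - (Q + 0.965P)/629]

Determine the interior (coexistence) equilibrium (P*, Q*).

Setting both brackets to zero gives the nullclines P + 0.396Q = 512 and 0.965P + Q = 629.
Substituting Q = 629 - 0.965P into the first: P(1 - 0.396·0.965) = 512 - 0.396·629.
So P* = 263/0.618 = 426, and then Q* = 629 - 0.965·426 = 218.

P* ≈ 426, Q* ≈ 218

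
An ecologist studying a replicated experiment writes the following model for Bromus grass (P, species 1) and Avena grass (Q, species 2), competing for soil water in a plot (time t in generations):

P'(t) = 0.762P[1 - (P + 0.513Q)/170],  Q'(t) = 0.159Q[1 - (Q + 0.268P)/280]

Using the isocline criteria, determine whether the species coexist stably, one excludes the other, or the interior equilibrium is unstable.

Compare the nullcline intercepts: K1/α12 = 170/0.513 = 331 > K2 = 280; K2/α21 = 280/0.268 = 1040 > K1 = 170.
Since both inequalities hold, each species can invade when rare, so the interior equilibrium is stable.

stable coexistence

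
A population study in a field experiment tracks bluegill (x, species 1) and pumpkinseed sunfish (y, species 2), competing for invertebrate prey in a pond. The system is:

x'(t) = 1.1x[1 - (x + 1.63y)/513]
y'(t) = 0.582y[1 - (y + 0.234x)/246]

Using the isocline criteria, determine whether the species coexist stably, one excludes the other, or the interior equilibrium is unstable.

stable coexistence

Compare the nullcline intercepts: K1/α12 = 513/1.63 = 315 > K2 = 246; K2/α21 = 246/0.234 = 1050 > K1 = 513.
Since both inequalities hold, each species can invade when rare, so the interior equilibrium is stable.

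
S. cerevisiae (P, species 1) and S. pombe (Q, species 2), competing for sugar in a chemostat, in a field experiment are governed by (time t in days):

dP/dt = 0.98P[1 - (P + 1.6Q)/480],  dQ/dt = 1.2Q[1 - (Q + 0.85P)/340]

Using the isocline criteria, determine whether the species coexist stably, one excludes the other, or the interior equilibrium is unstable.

Compare the nullcline intercepts: K1/α12 = 480/1.6 = 300 < K2 = 340; K2/α21 = 340/0.85 = 400 < K1 = 480.
Since both are reversed, neither can invade when rare; the interior point is a saddle.

unstable coexistence (outcome depends on initial conditions)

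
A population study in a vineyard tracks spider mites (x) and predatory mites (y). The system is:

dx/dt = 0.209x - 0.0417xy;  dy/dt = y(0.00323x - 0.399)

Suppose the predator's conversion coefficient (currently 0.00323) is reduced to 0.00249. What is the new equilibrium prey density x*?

At the interior fixed point, setting dy/dt = 0 with y > 0 fixes x* = (predator death rate)/(xy coefficient) — independent of the other coefficients.
With the change, x* = 0.399/0.00249 = 160; it rises from 124.

x* ≈ 160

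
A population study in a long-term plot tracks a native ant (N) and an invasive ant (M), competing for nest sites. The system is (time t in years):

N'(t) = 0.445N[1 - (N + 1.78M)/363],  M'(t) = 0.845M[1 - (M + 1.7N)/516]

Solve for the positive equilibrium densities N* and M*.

N* ≈ 274, M* ≈ 49.9

Setting both brackets to zero gives the nullclines N + 1.78M = 363 and 1.7N + M = 516.
Substituting M = 516 - 1.7N into the first: N(1 - 1.78·1.7) = 363 - 1.78·516.
So N* = -555/-2.03 = 274, and then M* = 516 - 1.7·274 = 49.9.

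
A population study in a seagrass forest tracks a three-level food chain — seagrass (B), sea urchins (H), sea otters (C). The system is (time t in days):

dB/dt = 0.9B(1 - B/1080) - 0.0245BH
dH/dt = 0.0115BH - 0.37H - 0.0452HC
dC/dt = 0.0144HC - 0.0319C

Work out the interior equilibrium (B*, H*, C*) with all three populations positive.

B* ≈ 1010, H* ≈ 2.22, C* ≈ 250

From dC/dt = 0: 0.0144H* = 0.0319, so H* = 2.22.
From dB/dt = 0: 0.9(1 - B*/1080) = 0.0245·2.22, giving B* = 1080·(1 - 0.0603) = 1010.
From dH/dt = 0: 0.0115·1010 - 0.37 = 0.0452C*, so C* = 11.3/0.0452 = 250.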